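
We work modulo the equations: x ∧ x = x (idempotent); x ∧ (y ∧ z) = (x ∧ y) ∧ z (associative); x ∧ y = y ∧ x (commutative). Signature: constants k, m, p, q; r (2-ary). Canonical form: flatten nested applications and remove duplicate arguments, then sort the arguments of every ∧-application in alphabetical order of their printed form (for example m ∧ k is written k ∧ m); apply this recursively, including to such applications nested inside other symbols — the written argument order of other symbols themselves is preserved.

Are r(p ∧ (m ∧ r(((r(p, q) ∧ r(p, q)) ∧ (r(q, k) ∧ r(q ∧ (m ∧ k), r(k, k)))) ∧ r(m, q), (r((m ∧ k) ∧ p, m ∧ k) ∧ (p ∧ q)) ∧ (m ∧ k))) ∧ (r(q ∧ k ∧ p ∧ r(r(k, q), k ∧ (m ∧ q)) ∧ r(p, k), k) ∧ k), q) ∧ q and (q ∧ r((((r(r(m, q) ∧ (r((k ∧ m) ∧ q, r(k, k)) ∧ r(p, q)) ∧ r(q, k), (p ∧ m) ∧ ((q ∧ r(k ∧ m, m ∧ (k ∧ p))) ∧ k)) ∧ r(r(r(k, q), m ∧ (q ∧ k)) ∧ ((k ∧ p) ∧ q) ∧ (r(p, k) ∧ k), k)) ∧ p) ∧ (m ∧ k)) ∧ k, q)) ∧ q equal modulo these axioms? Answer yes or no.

Answer: no — q ∧ r(k ∧ m ∧ p ∧ r(k ∧ p ∧ q ∧ r(p, k) ∧ r(r(k, q), k ∧ m ∧ q), k) ∧ r(r(k ∧ m ∧ q, r(k, k)) ∧ r(m, q) ∧ r(p, q) ∧ r(q, k), k ∧ m ∧ p ∧ q ∧ r(k ∧ m ∧ p, k ∧ m)), q) vs q ∧ r(k ∧ m ∧ p ∧ r(k ∧ p ∧ q ∧ r(p, k) ∧ r(r(k, q), k ∧ m ∧ q), k) ∧ r(r(k ∧ m ∧ q, r(k, k)) ∧ r(m, q) ∧ r(p, q) ∧ r(q, k), k ∧ m ∧ p ∧ q ∧ r(k ∧ m, k ∧ m ∧ p)), q)

Derivation:
Left:  r(p ∧ (m ∧ r(((r(p, q) ∧ r(p, q)) ∧ (r(q, k) ∧ r(q ∧ (m ∧ k), r(k, k)))) ∧ r(m, q), (r((m ∧ k) ∧ p, m ∧ k) ∧ (p ∧ q)) ∧ (m ∧ k))) ∧ (r(q ∧ k ∧ p ∧ r(r(k, q), k ∧ (m ∧ q)) ∧ r(p, k), k) ∧ k), q) ∧ q
  Inside:  r(p ∧ (m ∧ r(((r(p, q) ∧ r(p, q)) ∧ (r(q, k) ∧ r(q ∧ (m ∧ k), r(k, k)))) ∧ r(m, q), (r((m ∧ k) ∧ p, m ∧ k) ∧ (p ∧ q)) ∧ (m ∧ k))) ∧ (r(q ∧ k ∧ p ∧ r(r(k, q), k ∧ (m ∧ q)) ∧ r(p, k), k) ∧ k), q)  →  r(k ∧ m ∧ p ∧ r(k ∧ p ∧ q ∧ r(p, k) ∧ r(r(k, q), k ∧ m ∧ q), k) ∧ r(r(k ∧ m ∧ q, r(k, k)) ∧ r(m, q) ∧ r(p, q) ∧ r(q, k), k ∧ m ∧ p ∧ q ∧ r(k ∧ m ∧ p, k ∧ m)), q)
  Sort:  q ∧ r(k ∧ m ∧ p ∧ r(k ∧ p ∧ q ∧ r(p, k) ∧ r(r(k, q), k ∧ m ∧ q), k) ∧ r(r(k ∧ m ∧ q, r(k, k)) ∧ r(m, q) ∧ r(p, q) ∧ r(q, k), k ∧ m ∧ p ∧ q ∧ r(k ∧ m ∧ p, k ∧ m)), q)
Right:  (q ∧ r((((r(r(m, q) ∧ (r((k ∧ m) ∧ q, r(k, k)) ∧ r(p, q)) ∧ r(q, k), (p ∧ m) ∧ ((q ∧ r(k ∧ m, m ∧ (k ∧ p))) ∧ k)) ∧ r(r(r(k, q), m ∧ (q ∧ k)) ∧ ((k ∧ p) ∧ q) ∧ (r(p, k) ∧ k), k)) ∧ p) ∧ (m ∧ k)) ∧ k, q)) ∧ q
  Merge nested applications:  q ∧ r((((r(r(m, q) ∧ (r((k ∧ m) ∧ q, r(k, k)) ∧ r(p, q)) ∧ r(q, k), (p ∧ m) ∧ ((q ∧ r(k ∧ m, m ∧ (k ∧ p))) ∧ k)) ∧ r(r(r(k, q), m ∧ (q ∧ k)) ∧ ((k ∧ p) ∧ q) ∧ (r(p, k) ∧ k), k)) ∧ p) ∧ (m ∧ k)) ∧ k, q) ∧ q
  Simplify inside:  r((((r(r(m, q) ∧ (r((k ∧ m) ∧ q, r(k, k)) ∧ r(p, q)) ∧ r(q, k), (p ∧ m) ∧ ((q ∧ r(k ∧ m, m ∧ (k ∧ p))) ∧ k)) ∧ r(r(r(k, q), m ∧ (q ∧ k)) ∧ ((k ∧ p) ∧ q) ∧ (r(p, k) ∧ k), k)) ∧ p) ∧ (m ∧ k)) ∧ k, q)  →  r(k ∧ m ∧ p ∧ r(k ∧ p ∧ q ∧ r(p, k) ∧ r(r(k, q), k ∧ m ∧ q), k) ∧ r(r(k ∧ m ∧ q, r(k, k)) ∧ r(m, q) ∧ r(p, q) ∧ r(q, k), k ∧ m ∧ p ∧ q ∧ r(k ∧ m, k ∧ m ∧ p)), q)
  Idempotence:  drop duplicate q
  Sort:  q ∧ r(k ∧ m ∧ p ∧ r(k ∧ p ∧ q ∧ r(p, k) ∧ r(r(k, q), k ∧ m ∧ q), k) ∧ r(r(k ∧ m ∧ q, r(k, k)) ∧ r(m, q) ∧ r(p, q) ∧ r(q, k), k ∧ m ∧ p ∧ q ∧ r(k ∧ m, k ∧ m ∧ p)), q)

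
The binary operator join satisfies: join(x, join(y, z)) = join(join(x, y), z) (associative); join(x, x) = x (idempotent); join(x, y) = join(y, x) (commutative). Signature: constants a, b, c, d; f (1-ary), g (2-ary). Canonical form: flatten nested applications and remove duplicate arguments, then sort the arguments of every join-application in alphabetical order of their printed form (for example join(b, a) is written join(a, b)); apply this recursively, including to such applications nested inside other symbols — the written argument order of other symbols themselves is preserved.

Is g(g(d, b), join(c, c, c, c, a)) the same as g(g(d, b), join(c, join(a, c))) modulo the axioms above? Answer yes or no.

Answer: yes — both canonical forms are g(g(d, b), join(a, c))

Derivation:
Left:  g(g(d, b), join(c, c, c, c, a))
  Descend into:  join(c, c, c, c, a)
  Drop duplicates:  drop duplicate c, c, c
  Order the arguments:  join(a, c)
  Rebuild:  g(g(d, b), join(a, c))
Right:  g(g(d, b), join(c, join(a, c)))
  Work inside:  join(c, join(a, c))
  Merge nested applications:  join(c, a, c)
  Drop duplicates:  drop duplicate c
  Order the arguments:  join(a, c)
  Put back:  g(g(d, b), join(a, c))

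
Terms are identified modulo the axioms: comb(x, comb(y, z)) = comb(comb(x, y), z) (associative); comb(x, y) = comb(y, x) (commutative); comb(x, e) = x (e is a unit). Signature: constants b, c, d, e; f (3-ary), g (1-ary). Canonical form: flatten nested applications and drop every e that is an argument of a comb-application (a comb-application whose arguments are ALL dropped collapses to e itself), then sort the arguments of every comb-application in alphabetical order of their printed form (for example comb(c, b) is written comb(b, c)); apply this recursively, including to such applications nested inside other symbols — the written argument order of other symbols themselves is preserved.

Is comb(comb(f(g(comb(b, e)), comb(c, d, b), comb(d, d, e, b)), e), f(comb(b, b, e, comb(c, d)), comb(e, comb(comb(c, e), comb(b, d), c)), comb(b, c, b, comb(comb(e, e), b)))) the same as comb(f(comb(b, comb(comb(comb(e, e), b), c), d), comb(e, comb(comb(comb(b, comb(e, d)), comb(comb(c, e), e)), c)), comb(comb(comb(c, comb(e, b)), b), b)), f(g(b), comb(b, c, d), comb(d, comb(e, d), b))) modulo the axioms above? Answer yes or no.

Left:  comb(comb(f(g(comb(b, e)), comb(c, d, b), comb(d, d, e, b)), e), f(comb(b, b, e, comb(c, d)), comb(e, comb(comb(c, e), comb(b, d), c)), comb(b, c, b, comb(comb(e, e), b))))
  Merge nested applications:  comb(f(g(comb(b, e)), comb(c, d, b), comb(d, d, e, b)), e, f(comb(b, b, e, comb(c, d)), comb(e, comb(comb(c, e), comb(b, d), c)), comb(b, c, b, comb(comb(e, e), b))))
  Inside:  f(g(comb(b, e)), comb(c, d, b), comb(d, d, e, b))  →  f(g(b), comb(b, c, d), comb(b, d, d))
  Inside:  f(comb(b, b, e, comb(c, d)), comb(e, comb(comb(c, e), comb(b, d), c)), comb(b, c, b, comb(comb(e, e), b)))  →  f(comb(b, b, c, d), comb(b, c, c, d), comb(b, b, b, c))
  Units out:  drop e
  Order the arguments:  comb(f(comb(b, b, c, d), comb(b, c, c, d), comb(b, b, b, c)), f(g(b), comb(b, c, d), comb(b, d, d)))
Right:  comb(f(comb(b, comb(comb(comb(e, e), b), c), d), comb(e, comb(comb(comb(b, comb(e, d)), comb(comb(c, e), e)), c)), comb(comb(comb(c, comb(e, b)), b), b)), f(g(b), comb(b, c, d), comb(d, comb(e, d), b)))
  Inside:  f(comb(b, comb(comb(comb(e, e), b), c), d), comb(e, comb(comb(comb(b, comb(e, d)), comb(comb(c, e), e)), c)), comb(comb(comb(c, comb(e, b)), b), b))  →  f(comb(b, b, c, d), comb(b, c, c, d), comb(b, b, b, c))
  Simplify inside:  f(g(b), comb(b, c, d), comb(d, comb(e, d), b))  →  f(g(b), comb(b, c, d), comb(b, d, d))
  Sort:  comb(f(comb(b, b, c, d), comb(b, c, c, d), comb(b, b, b, c)), f(g(b), comb(b, c, d), comb(b, d, d)))

Answer: yes — both canonical forms are comb(f(comb(b, b, c, d), comb(b, c, c, d), comb(b, b, b, c)), f(g(b), comb(b, c, d), comb(b, d, d)))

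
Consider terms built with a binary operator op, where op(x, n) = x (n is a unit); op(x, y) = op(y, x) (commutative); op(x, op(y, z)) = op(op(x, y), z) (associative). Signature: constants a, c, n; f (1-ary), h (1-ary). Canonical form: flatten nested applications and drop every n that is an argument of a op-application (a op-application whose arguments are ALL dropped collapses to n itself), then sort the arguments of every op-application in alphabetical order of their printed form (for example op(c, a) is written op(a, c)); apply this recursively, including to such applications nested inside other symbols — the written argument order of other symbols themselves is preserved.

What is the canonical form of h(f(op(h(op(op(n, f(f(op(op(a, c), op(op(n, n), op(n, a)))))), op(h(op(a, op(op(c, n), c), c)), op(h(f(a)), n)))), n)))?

Focus inside:  op(h(op(op(n, f(f(op(op(a, c), op(op(n, n), op(n, a)))))), op(h(op(a, op(op(c, n), c), c)), op(h(f(a)), n)))), n)
Simplify inside:  h(op(op(n, f(f(op(op(a, c), op(op(n, n), op(n, a)))))), op(h(op(a, op(op(c, n), c), c)), op(h(f(a)), n))))  →  h(op(f(f(op(a, a, c))), h(f(a)), h(op(a, c, c, c))))
Units out:  drop n
Sort arguments:  h(op(f(f(op(a, a, c))), h(f(a)), h(op(a, c, c, c))))
Put back:  h(f(h(op(f(f(op(a, a, c))), h(f(a)), h(op(a, c, c, c))))))

Answer: h(f(h(op(f(f(op(a, a, c))), h(f(a)), h(op(a, c, c, c))))))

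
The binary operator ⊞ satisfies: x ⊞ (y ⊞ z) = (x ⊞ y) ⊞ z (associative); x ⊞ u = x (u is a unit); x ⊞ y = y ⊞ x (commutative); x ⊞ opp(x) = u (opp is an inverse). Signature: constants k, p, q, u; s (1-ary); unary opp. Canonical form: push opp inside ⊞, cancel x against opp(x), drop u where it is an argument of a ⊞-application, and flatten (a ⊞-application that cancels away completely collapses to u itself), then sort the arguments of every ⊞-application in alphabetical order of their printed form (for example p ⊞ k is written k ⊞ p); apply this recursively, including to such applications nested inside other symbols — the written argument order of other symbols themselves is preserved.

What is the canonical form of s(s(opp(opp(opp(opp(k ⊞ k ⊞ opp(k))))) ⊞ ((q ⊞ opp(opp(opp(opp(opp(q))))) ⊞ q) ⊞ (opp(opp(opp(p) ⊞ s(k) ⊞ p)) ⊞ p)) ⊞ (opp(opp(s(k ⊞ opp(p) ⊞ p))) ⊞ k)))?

Focus inside:  opp(opp(opp(opp(k ⊞ k ⊞ opp(k))))) ⊞ ((q ⊞ opp(opp(opp(opp(opp(q))))) ⊞ q) ⊞ (opp(opp(opp(p) ⊞ s(k) ⊞ p)) ⊞ p)) ⊞ (opp(opp(s(k ⊞ opp(p) ⊞ p))) ⊞ k)
Push opp inside:  distribute opp over ⊞ and collapse double opp
Combine occurrences:  k ⊞ k ⊞ q ⊞ p ⊞ s(k) ⊞ s(k)
Order the arguments:  k ⊞ k ⊞ p ⊞ q ⊞ s(k) ⊞ s(k)
Rebuild:  s(s(k ⊞ k ⊞ p ⊞ q ⊞ s(k) ⊞ s(k)))

Answer: s(s(k ⊞ k ⊞ p ⊞ q ⊞ s(k) ⊞ s(k)))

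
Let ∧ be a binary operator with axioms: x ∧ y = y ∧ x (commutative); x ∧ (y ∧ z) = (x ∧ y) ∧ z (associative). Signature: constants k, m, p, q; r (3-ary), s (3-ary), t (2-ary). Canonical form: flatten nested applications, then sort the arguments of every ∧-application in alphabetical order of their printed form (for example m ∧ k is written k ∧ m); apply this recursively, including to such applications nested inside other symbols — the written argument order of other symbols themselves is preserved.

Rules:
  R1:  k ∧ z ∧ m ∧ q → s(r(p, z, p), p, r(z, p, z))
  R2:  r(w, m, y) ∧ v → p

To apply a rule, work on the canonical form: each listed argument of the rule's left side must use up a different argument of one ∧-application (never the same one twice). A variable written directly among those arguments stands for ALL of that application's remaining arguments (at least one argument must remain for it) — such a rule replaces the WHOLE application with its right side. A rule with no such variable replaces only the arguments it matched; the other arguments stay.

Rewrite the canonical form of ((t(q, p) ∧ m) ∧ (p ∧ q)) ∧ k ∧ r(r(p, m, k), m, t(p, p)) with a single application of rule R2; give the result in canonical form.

Canonical form:  k ∧ m ∧ p ∧ q ∧ r(r(p, m, k), m, t(p, p)) ∧ t(q, p)
Match R2:  consume r(r(p, m, k), m, t(p, p));  v := k ∧ m ∧ p ∧ q ∧ t(q, p), w := r(p, m, k), y := t(p, p)
The variable takes the whole remainder — replace the entire application.
New term:  p

Answer: p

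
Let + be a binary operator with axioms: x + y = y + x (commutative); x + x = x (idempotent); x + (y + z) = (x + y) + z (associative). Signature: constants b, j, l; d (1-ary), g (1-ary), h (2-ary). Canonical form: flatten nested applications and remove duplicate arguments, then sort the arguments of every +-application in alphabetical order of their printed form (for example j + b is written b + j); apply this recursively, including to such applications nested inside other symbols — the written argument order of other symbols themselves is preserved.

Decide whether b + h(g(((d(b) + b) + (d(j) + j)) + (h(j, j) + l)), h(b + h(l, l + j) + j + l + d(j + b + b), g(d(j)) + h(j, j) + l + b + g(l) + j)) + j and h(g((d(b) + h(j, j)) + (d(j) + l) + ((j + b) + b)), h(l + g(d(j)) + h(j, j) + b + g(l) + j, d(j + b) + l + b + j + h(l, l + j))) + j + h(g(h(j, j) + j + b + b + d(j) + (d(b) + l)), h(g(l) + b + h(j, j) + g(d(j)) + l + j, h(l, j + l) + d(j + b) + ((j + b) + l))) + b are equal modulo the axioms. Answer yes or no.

Answer: no — b + h(g(b + d(b) + d(j) + h(j, j) + j + l), h(b + d(b + j) + h(l, j + l) + j + l, b + g(d(j)) + g(l) + h(j, j) + j + l)) + j vs b + h(g(b + d(b) + d(j) + h(j, j) + j + l), h(b + g(d(j)) + g(l) + h(j, j) + j + l, b + d(b + j) + h(l, j + l) + j + l)) + j

Derivation:
Left:  b + h(g(((d(b) + b) + (d(j) + j)) + (h(j, j) + l)), h(b + h(l, l + j) + j + l + d(j + b + b), g(d(j)) + h(j, j) + l + b + g(l) + j)) + j
  Canonicalize subterm:  h(g(((d(b) + b) + (d(j) + j)) + (h(j, j) + l)), h(b + h(l, l + j) + j + l + d(j + b + b), g(d(j)) + h(j, j) + l + b + g(l) + j))  →  h(g(b + d(b) + d(j) + h(j, j) + j + l), h(b + d(b + j) + h(l, j + l) + j + l, b + g(d(j)) + g(l) + h(j, j) + j + l))
  Sort:  b + h(g(b + d(b) + d(j) + h(j, j) + j + l), h(b + d(b + j) + h(l, j + l) + j + l, b + g(d(j)) + g(l) + h(j, j) + j + l)) + j
Right:  h(g((d(b) + h(j, j)) + (d(j) + l) + ((j + b) + b)), h(l + g(d(j)) + h(j, j) + b + g(l) + j, d(j + b) + l + b + j + h(l, l + j))) + j + h(g(h(j, j) + j + b + b + d(j) + (d(b) + l)), h(g(l) + b + h(j, j) + g(d(j)) + l + j, h(l, j + l) + d(j + b) + ((j + b) + l))) + b
  Canonicalize subterm:  h(g((d(b) + h(j, j)) + (d(j) + l) + ((j + b) + b)), h(l + g(d(j)) + h(j, j) + b + g(l) + j, d(j + b) + l + b + j + h(l, l + j)))  →  h(g(b + d(b) + d(j) + h(j, j) + j + l), h(b + g(d(j)) + g(l) + h(j, j) + j + l, b + d(b + j) + h(l, j + l) + j + l))
  Simplify inside:  h(g(h(j, j) + j + b + b + d(j) + (d(b) + l)), h(g(l) + b + h(j, j) + g(d(j)) + l + j, h(l, j + l) + d(j + b) + ((j + b) + l)))  →  h(g(b + d(b) + d(j) + h(j, j) + j + l), h(b + g(d(j)) + g(l) + h(j, j) + j + l, b + d(b + j) + h(l, j + l) + j + l))
  Drop duplicates:  drop duplicate h(g(b + d(b) + d(j) + h(j, j) + j + l), h(b + g(d(j)) + g(l) + h(j, j) + j + l, b + d(b + j) + h(l, j + l) + j + l))
  Sort:  b + h(g(b + d(b) + d(j) + h(j, j) + j + l), h(b + g(d(j)) + g(l) + h(j, j) + j + l, b + d(b + j) + h(l, j + l) + j + l)) + j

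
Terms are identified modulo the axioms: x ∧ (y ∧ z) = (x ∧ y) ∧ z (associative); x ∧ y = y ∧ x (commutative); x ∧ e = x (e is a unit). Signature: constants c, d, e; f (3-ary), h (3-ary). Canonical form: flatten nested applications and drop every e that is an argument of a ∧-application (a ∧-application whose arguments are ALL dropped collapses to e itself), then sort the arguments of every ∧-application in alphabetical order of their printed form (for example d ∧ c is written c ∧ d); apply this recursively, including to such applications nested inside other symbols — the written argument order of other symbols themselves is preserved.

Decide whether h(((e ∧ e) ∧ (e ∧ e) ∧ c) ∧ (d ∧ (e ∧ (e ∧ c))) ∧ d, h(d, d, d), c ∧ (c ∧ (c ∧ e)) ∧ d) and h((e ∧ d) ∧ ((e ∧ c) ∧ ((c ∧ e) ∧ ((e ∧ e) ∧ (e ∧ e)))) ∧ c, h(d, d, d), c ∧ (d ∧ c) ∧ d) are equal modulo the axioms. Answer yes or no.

Answer: no — h(c ∧ c ∧ d ∧ d, h(d, d, d), c ∧ c ∧ c ∧ d) vs h(c ∧ c ∧ c ∧ d, h(d, d, d), c ∧ c ∧ d ∧ d)

Derivation:
Left:  h(((e ∧ e) ∧ (e ∧ e) ∧ c) ∧ (d ∧ (e ∧ (e ∧ c))) ∧ d, h(d, d, d), c ∧ (c ∧ (c ∧ e)) ∧ d)
  Focus inside:  ((e ∧ e) ∧ (e ∧ e) ∧ c) ∧ (d ∧ (e ∧ (e ∧ c))) ∧ d
  Flatten:  e ∧ e ∧ e ∧ e ∧ c ∧ d ∧ e ∧ e ∧ c ∧ d
  Units out:  drop e (×6)
  Order the arguments:  c ∧ c ∧ d ∧ d
  Put back:  h(c ∧ c ∧ d ∧ d, h(d, d, d), c ∧ c ∧ c ∧ d)
Right:  h((e ∧ d) ∧ ((e ∧ c) ∧ ((c ∧ e) ∧ ((e ∧ e) ∧ (e ∧ e)))) ∧ c, h(d, d, d), c ∧ (d ∧ c) ∧ d)
  Descend into:  (e ∧ d) ∧ ((e ∧ c) ∧ ((c ∧ e) ∧ ((e ∧ e) ∧ (e ∧ e)))) ∧ c
  Un-nest:  e ∧ d ∧ e ∧ c ∧ c ∧ e ∧ e ∧ e ∧ e ∧ e ∧ c
  Unit:  drop e (×7)
  Sort:  c ∧ c ∧ c ∧ d
  Reassemble:  h(c ∧ c ∧ c ∧ d, h(d, d, d), c ∧ c ∧ d ∧ d)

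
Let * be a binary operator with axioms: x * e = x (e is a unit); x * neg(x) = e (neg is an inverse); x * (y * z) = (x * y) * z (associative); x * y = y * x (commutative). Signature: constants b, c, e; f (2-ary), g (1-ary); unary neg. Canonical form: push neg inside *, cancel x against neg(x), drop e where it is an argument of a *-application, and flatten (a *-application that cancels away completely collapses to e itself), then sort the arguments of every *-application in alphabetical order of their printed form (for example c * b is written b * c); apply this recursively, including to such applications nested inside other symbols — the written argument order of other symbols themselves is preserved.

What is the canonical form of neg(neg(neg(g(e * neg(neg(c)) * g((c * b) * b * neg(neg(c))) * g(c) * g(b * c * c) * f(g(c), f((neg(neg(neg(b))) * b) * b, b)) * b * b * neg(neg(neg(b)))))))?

Push neg inside:  distribute neg over * and collapse double neg
Collect:  neg(g(b * c * f(g(c), f(b, b)) * g(b * b * c * c) * g(b * c * c) * g(c)))

Answer: neg(g(b * c * f(g(c), f(b, b)) * g(b * b * c * c) * g(b * c * c) * g(c)))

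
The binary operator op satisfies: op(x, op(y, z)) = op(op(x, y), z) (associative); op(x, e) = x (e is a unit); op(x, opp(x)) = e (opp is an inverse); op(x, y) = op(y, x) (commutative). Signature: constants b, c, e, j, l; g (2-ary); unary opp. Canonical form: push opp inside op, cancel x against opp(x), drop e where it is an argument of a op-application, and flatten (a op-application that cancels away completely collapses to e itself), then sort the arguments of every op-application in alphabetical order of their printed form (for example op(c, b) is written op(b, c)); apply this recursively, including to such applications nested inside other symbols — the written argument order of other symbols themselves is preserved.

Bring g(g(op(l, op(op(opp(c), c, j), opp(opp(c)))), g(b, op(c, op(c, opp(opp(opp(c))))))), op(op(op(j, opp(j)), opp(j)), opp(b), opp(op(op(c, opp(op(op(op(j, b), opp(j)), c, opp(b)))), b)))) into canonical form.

Answer: g(g(op(c, j, l), g(b, c)), op(opp(b), opp(b), opp(j)))

Derivation:
Work inside:  op(op(op(j, opp(j)), opp(j)), opp(b), opp(op(op(c, opp(op(op(op(j, b), opp(j)), c, opp(b)))), b)))
Push opp inside:  distribute opp over op and collapse double opp
Inverses cancel:  c cancels
Combine occurrences:  op(opp(j), opp(b), opp(b))
Order the arguments:  op(opp(b), opp(b), opp(j))
Reassemble:  g(g(op(c, j, l), g(b, c)), op(opp(b), opp(b), opp(j)))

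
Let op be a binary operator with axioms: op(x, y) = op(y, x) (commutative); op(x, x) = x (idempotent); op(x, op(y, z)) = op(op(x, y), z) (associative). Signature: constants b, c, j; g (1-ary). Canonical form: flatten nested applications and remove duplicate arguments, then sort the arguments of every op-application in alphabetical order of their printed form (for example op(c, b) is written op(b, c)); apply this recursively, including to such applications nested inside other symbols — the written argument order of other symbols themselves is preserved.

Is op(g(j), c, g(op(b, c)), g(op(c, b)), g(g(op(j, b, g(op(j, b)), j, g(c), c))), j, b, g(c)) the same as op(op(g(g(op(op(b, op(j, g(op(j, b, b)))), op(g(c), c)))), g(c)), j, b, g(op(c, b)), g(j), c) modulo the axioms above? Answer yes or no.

Answer: yes — both canonical forms are op(b, c, g(c), g(g(op(b, c, g(c), g(op(b, j)), j))), g(j), g(op(b, c)), j)

Derivation:
Left:  op(g(j), c, g(op(b, c)), g(op(c, b)), g(g(op(j, b, g(op(j, b)), j, g(c), c))), j, b, g(c))
  Canonicalize subterm:  g(op(c, b))  →  g(op(b, c))
  Simplify inside:  g(g(op(j, b, g(op(j, b)), j, g(c), c)))  →  g(g(op(b, c, g(c), g(op(b, j)), j)))
  Idempotence:  drop duplicate g(op(b, c))
  Sort arguments:  op(b, c, g(c), g(g(op(b, c, g(c), g(op(b, j)), j))), g(j), g(op(b, c)), j)
Right:  op(op(g(g(op(op(b, op(j, g(op(j, b, b)))), op(g(c), c)))), g(c)), j, b, g(op(c, b)), g(j), c)
  Flatten:  op(g(g(op(op(b, op(j, g(op(j, b, b)))), op(g(c), c)))), g(c), j, b, g(op(c, b)), g(j), c)
  Inside:  g(g(op(op(b, op(j, g(op(j, b, b)))), op(g(c), c))))  →  g(g(op(b, c, g(c), g(op(b, j)), j)))
  Inside:  g(op(c, b))  →  g(op(b, c))
  Sort arguments:  op(b, c, g(c), g(g(op(b, c, g(c), g(op(b, j)), j))), g(j), g(op(b, c)), j)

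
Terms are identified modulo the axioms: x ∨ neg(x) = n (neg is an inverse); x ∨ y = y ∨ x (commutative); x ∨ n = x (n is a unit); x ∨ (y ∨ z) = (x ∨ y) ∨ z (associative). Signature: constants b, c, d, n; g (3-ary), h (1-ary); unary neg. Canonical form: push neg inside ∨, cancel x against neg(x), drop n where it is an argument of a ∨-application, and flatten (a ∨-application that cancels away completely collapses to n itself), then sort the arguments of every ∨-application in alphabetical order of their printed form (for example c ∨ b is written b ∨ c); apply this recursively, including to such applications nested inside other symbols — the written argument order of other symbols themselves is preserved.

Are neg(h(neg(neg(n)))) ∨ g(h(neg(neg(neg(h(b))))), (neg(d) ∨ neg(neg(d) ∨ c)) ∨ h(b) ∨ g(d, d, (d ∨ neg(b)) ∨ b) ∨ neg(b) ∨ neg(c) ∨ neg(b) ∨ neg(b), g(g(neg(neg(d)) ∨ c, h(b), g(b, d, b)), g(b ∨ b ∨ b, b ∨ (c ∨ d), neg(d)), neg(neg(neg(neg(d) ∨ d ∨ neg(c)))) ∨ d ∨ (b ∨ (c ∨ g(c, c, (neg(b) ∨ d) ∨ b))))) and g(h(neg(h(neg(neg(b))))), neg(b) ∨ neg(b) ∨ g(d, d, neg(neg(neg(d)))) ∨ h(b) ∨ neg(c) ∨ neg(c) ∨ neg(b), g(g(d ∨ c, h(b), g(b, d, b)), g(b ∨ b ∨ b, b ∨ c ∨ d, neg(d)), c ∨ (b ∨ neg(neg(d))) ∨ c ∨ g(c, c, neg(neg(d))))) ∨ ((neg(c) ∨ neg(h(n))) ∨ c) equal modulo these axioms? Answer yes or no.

Left:  neg(h(neg(neg(n)))) ∨ g(h(neg(neg(neg(h(b))))), (neg(d) ∨ neg(neg(d) ∨ c)) ∨ h(b) ∨ g(d, d, (d ∨ neg(b)) ∨ b) ∨ neg(b) ∨ neg(c) ∨ neg(b) ∨ neg(b), g(g(neg(neg(d)) ∨ c, h(b), g(b, d, b)), g(b ∨ b ∨ b, b ∨ (c ∨ d), neg(d)), neg(neg(neg(neg(d) ∨ d ∨ neg(c)))) ∨ d ∨ (b ∨ (c ∨ g(c, c, (neg(b) ∨ d) ∨ b)))))
  Push neg inside:  distribute neg over ∨ and collapse double neg
  Collect terms:  neg(h(n)) ∨ g(h(neg(h(b))), g(d, d, d) ∨ h(b) ∨ neg(b) ∨ neg(b) ∨ neg(b) ∨ neg(c) ∨ neg(c), g(g(c ∨ d, h(b), g(b, d, b)), g(b ∨ b ∨ b, b ∨ c ∨ d, neg(d)), b ∨ c ∨ c ∨ d ∨ g(c, c, d)))
  Sort arguments:  g(h(neg(h(b))), g(d, d, d) ∨ h(b) ∨ neg(b) ∨ neg(b) ∨ neg(b) ∨ neg(c) ∨ neg(c), g(g(c ∨ d, h(b), g(b, d, b)), g(b ∨ b ∨ b, b ∨ c ∨ d, neg(d)), b ∨ c ∨ c ∨ d ∨ g(c, c, d))) ∨ neg(h(n))
Right:  g(h(neg(h(neg(neg(b))))), neg(b) ∨ neg(b) ∨ g(d, d, neg(neg(neg(d)))) ∨ h(b) ∨ neg(c) ∨ neg(c) ∨ neg(b), g(g(d ∨ c, h(b), g(b, d, b)), g(b ∨ b ∨ b, b ∨ c ∨ d, neg(d)), c ∨ (b ∨ neg(neg(d))) ∨ c ∨ g(c, c, neg(neg(d))))) ∨ ((neg(c) ∨ neg(h(n))) ∨ c)
  Push neg inside:  distribute neg over ∨ and collapse double neg
  Cancel:  c cancels
  Combine occurrences:  g(h(neg(h(b))), g(d, d, neg(d)) ∨ h(b) ∨ neg(b) ∨ neg(b) ∨ neg(b) ∨ neg(c) ∨ neg(c), g(g(c ∨ d, h(b), g(b, d, b)), g(b ∨ b ∨ b, b ∨ c ∨ d, neg(d)), b ∨ c ∨ c ∨ d ∨ g(c, c, d))) ∨ neg(h(n))

Answer: no — g(h(neg(h(b))), g(d, d, d) ∨ h(b) ∨ neg(b) ∨ neg(b) ∨ neg(b) ∨ neg(c) ∨ neg(c), g(g(c ∨ d, h(b), g(b, d, b)), g(b ∨ b ∨ b, b ∨ c ∨ d, neg(d)), b ∨ c ∨ c ∨ d ∨ g(c, c, d))) ∨ neg(h(n)) vs g(h(neg(h(b))), g(d, d, neg(d)) ∨ h(b) ∨ neg(b) ∨ neg(b) ∨ neg(b) ∨ neg(c) ∨ neg(c), g(g(c ∨ d, h(b), g(b, d, b)), g(b ∨ b ∨ b, b ∨ c ∨ d, neg(d)), b ∨ c ∨ c ∨ d ∨ g(c, c, d))) ∨ neg(h(n))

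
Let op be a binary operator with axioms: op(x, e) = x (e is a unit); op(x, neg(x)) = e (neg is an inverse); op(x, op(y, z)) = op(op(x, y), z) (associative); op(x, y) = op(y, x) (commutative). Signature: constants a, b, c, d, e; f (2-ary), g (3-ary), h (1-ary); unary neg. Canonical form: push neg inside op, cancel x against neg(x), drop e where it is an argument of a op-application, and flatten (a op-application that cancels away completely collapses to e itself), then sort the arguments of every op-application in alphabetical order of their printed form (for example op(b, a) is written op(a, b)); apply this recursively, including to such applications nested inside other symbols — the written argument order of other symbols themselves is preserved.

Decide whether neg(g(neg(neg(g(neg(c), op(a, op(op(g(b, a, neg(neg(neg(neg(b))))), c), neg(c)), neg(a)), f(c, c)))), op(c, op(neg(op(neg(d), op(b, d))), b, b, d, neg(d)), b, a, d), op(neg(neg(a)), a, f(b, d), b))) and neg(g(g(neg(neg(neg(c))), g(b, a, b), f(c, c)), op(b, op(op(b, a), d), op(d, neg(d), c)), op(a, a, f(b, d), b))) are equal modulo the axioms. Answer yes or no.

Answer: yes — both canonical forms are neg(g(g(neg(c), g(b, a, b), f(c, c)), op(a, b, b, c, d), op(a, a, b, f(b, d))))

Derivation:
Left:  neg(g(neg(neg(g(neg(c), op(a, op(op(g(b, a, neg(neg(neg(neg(b))))), c), neg(c)), neg(a)), f(c, c)))), op(c, op(neg(op(neg(d), op(b, d))), b, b, d, neg(d)), b, a, d), op(neg(neg(a)), a, f(b, d), b)))
  Push neg inside:  distribute neg over op and collapse double neg
  Collect:  neg(g(g(neg(c), g(b, a, b), f(c, c)), op(a, b, b, c, d), op(a, a, b, f(b, d))))
Right:  neg(g(g(neg(neg(neg(c))), g(b, a, b), f(c, c)), op(b, op(op(b, a), d), op(d, neg(d), c)), op(a, a, f(b, d), b)))
  Push neg inside:  distribute neg over op and collapse double neg
  Combine occurrences:  neg(g(g(neg(c), g(b, a, b), f(c, c)), op(a, b, b, c, d), op(a, a, b, f(b, d))))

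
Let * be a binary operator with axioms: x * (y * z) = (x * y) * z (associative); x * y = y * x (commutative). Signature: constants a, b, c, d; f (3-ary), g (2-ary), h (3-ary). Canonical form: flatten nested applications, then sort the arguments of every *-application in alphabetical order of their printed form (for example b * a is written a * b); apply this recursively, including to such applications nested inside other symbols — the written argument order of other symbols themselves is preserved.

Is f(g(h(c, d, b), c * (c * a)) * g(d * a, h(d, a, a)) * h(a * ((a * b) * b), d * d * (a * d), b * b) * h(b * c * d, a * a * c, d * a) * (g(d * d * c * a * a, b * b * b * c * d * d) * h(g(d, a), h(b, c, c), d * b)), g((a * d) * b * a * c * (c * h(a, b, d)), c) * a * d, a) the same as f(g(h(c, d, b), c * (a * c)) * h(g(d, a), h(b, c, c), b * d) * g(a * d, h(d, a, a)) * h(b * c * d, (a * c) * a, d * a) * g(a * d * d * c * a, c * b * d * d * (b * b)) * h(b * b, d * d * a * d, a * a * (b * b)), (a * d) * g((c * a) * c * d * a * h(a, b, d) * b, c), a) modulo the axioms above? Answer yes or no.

Answer: no — f(g(a * a * c * d * d, b * b * b * c * d * d) * g(a * d, h(d, a, a)) * g(h(c, d, b), a * c * c) * h(a * a * b * b, a * d * d * d, b * b) * h(b * c * d, a * a * c, a * d) * h(g(d, a), h(b, c, c), b * d), a * d * g(a * a * b * c * c * d * h(a, b, d), c), a) vs f(g(a * a * c * d * d, b * b * b * c * d * d) * g(a * d, h(d, a, a)) * g(h(c, d, b), a * c * c) * h(b * b, a * d * d * d, a * a * b * b) * h(b * c * d, a * a * c, a * d) * h(g(d, a), h(b, c, c), b * d), a * d * g(a * a * b * c * c * d * h(a, b, d), c), a)

Derivation:
Left:  f(g(h(c, d, b), c * (c * a)) * g(d * a, h(d, a, a)) * h(a * ((a * b) * b), d * d * (a * d), b * b) * h(b * c * d, a * a * c, d * a) * (g(d * d * c * a * a, b * b * b * c * d * d) * h(g(d, a), h(b, c, c), d * b)), g((a * d) * b * a * c * (c * h(a, b, d)), c) * a * d, a)
  Work inside:  g(h(c, d, b), c * (c * a)) * g(d * a, h(d, a, a)) * h(a * ((a * b) * b), d * d * (a * d), b * b) * h(b * c * d, a * a * c, d * a) * (g(d * d * c * a * a, b * b * b * c * d * d) * h(g(d, a), h(b, c, c), d * b))
  Flatten:  g(h(c, d, b), c * (c * a)) * g(d * a, h(d, a, a)) * h(a * ((a * b) * b), d * d * (a * d), b * b) * h(b * c * d, a * a * c, d * a) * g(d * d * c * a * a, b * b * b * c * d * d) * h(g(d, a), h(b, c, c), d * b)
  Simplify inside:  g(h(c, d, b), c * (c * a))  →  g(h(c, d, b), a * c * c)
  Inside:  g(d * a, h(d, a, a))  →  g(a * d, h(d, a, a))
  Canonicalize subterm:  h(a * ((a * b) * b), d * d * (a * d), b * b)  →  h(a * a * b * b, a * d * d * d, b * b)
  Sort:  g(a * a * c * d * d, b * b * b * c * d * d) * g(a * d, h(d, a, a)) * g(h(c, d, b), a * c * c) * h(a * a * b * b, a * d * d * d, b * b) * h(b * c * d, a * a * c, a * d) * h(g(d, a), h(b, c, c), b * d)
  Put back:  f(g(a * a * c * d * d, b * b * b * c * d * d) * g(a * d, h(d, a, a)) * g(h(c, d, b), a * c * c) * h(a * a * b * b, a * d * d * d, b * b) * h(b * c * d, a * a * c, a * d) * h(g(d, a), h(b, c, c), b * d), a * d * g(a * a * b * c * c * d * h(a, b, d), c), a)
Right:  f(g(h(c, d, b), c * (a * c)) * h(g(d, a), h(b, c, c), b * d) * g(a * d, h(d, a, a)) * h(b * c * d, (a * c) * a, d * a) * g(a * d * d * c * a, c * b * d * d * (b * b)) * h(b * b, d * d * a * d, a * a * (b * b)), (a * d) * g((c * a) * c * d * a * h(a, b, d) * b, c), a)
  Descend into:  g(h(c, d, b), c * (a * c)) * h(g(d, a), h(b, c, c), b * d) * g(a * d, h(d, a, a)) * h(b * c * d, (a * c) * a, d * a) * g(a * d * d * c * a, c * b * d * d * (b * b)) * h(b * b, d * d * a * d, a * a * (b * b))
  Inside:  g(h(c, d, b), c * (a * c))  →  g(h(c, d, b), a * c * c)
  Canonicalize subterm:  h(b * c * d, (a * c) * a, d * a)  →  h(b * c * d, a * a * c, a * d)
  Inside:  g(a * d * d * c * a, c * b * d * d * (b * b))  →  g(a * a * c * d * d, b * b * b * c * d * d)
  Sort:  g(a * a * c * d * d, b * b * b * c * d * d) * g(a * d, h(d, a, a)) * g(h(c, d, b), a * c * c) * h(b * b, a * d * d * d, a * a * b * b) * h(b * c * d, a * a * c, a * d) * h(g(d, a), h(b, c, c), b * d)
  Reassemble:  f(g(a * a * c * d * d, b * b * b * c * d * d) * g(a * d, h(d, a, a)) * g(h(c, d, b), a * c * c) * h(b * b, a * d * d * d, a * a * b * b) * h(b * c * d, a * a * c, a * d) * h(g(d, a), h(b, c, c), b * d), a * d * g(a * a * b * c * c * d * h(a, b, d), c), a)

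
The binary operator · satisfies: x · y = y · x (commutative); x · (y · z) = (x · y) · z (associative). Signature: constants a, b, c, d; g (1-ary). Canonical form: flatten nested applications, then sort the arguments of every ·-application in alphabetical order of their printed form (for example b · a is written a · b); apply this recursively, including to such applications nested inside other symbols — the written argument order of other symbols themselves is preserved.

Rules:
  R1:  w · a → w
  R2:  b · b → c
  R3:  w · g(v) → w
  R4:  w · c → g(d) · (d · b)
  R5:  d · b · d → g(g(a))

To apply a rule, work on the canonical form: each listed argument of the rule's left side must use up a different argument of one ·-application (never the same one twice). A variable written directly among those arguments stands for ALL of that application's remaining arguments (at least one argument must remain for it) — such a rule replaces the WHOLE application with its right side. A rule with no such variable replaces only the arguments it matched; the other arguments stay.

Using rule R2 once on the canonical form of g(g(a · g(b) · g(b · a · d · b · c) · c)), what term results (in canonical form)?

Canonical form:  g(g(a · c · g(a · b · b · c · d) · g(b)))
R2 matches:  uses b, b
Giving:  g(g(a · c · g(a · c · c · d) · g(b)))

Answer: g(g(a · c · g(a · c · c · d) · g(b)))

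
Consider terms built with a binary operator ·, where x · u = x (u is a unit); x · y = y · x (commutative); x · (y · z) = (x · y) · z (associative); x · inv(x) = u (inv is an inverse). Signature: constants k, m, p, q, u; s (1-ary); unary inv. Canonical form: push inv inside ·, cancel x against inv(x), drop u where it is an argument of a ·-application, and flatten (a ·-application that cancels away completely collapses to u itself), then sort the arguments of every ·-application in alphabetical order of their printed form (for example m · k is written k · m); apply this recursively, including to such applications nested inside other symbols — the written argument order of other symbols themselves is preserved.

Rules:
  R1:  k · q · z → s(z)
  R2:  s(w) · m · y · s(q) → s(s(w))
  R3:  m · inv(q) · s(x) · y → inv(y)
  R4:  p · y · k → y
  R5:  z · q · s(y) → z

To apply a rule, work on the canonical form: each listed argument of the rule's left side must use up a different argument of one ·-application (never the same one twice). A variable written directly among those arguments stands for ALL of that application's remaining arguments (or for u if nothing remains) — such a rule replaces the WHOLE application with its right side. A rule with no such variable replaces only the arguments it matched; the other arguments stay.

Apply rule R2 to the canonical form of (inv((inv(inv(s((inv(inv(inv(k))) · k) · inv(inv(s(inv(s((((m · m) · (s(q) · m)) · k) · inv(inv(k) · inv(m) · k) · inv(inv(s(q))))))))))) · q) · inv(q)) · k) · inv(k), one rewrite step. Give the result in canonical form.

Answer: inv(s(s(inv(s(s(s(q)))))))

Derivation:
Canonical form:  inv(s(s(inv(s(k · m · m · m · m · s(q) · s(q))))))
Apply R2:  consuming m, s(q), s(q);  w := q, y := k · m · m · m
Every leftover argument binds to the variable; the entire application is replaced.
Giving:  inv(s(s(inv(s(s(s(q)))))))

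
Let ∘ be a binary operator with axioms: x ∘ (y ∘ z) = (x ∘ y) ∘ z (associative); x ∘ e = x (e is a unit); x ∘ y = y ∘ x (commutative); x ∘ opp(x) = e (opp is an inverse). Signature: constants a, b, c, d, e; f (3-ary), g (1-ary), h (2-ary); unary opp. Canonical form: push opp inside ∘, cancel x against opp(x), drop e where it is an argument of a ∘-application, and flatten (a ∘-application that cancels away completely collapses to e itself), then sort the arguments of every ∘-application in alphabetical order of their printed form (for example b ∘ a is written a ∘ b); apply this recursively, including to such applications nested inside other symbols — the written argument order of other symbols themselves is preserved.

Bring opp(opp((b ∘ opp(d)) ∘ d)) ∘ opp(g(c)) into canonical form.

Push opp inside:  distribute opp over ∘ and collapse double opp
Cancel:  d cancels
Collect terms:  b ∘ opp(g(c))

Answer: b ∘ opp(g(c))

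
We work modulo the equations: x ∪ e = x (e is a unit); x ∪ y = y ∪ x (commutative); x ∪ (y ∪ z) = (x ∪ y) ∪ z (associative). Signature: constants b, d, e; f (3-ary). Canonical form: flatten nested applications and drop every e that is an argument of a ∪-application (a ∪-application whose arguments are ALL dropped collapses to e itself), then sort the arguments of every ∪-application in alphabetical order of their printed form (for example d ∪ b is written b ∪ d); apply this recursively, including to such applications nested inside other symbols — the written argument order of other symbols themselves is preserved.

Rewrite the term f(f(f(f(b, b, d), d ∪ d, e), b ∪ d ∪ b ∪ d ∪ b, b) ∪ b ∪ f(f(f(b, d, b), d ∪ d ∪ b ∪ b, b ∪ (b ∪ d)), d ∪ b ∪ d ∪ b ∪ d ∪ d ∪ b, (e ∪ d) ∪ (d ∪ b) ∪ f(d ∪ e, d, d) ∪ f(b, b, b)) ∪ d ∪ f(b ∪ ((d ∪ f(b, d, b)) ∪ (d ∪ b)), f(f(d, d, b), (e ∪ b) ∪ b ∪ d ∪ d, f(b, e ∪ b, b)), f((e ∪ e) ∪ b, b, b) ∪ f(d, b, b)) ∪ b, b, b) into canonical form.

Descend into:  f(f(f(b, b, d), d ∪ d, e), b ∪ d ∪ b ∪ d ∪ b, b) ∪ b ∪ f(f(f(b, d, b), d ∪ d ∪ b ∪ b, b ∪ (b ∪ d)), d ∪ b ∪ d ∪ b ∪ d ∪ d ∪ b, (e ∪ d) ∪ (d ∪ b) ∪ f(d ∪ e, d, d) ∪ f(b, b, b)) ∪ d ∪ f(b ∪ ((d ∪ f(b, d, b)) ∪ (d ∪ b)), f(f(d, d, b), (e ∪ b) ∪ b ∪ d ∪ d, f(b, e ∪ b, b)), f((e ∪ e) ∪ b, b, b) ∪ f(d, b, b)) ∪ b
Simplify inside:  f(f(f(b, b, d), d ∪ d, e), b ∪ d ∪ b ∪ d ∪ b, b)  →  f(f(f(b, b, d), d ∪ d, e), b ∪ b ∪ b ∪ d ∪ d, b)
Simplify inside:  f(f(f(b, d, b), d ∪ d ∪ b ∪ b, b ∪ (b ∪ d)), d ∪ b ∪ d ∪ b ∪ d ∪ d ∪ b, (e ∪ d) ∪ (d ∪ b) ∪ f(d ∪ e, d, d) ∪ f(b, b, b))  →  f(f(f(b, d, b), b ∪ b ∪ d ∪ d, b ∪ b ∪ d), b ∪ b ∪ b ∪ d ∪ d ∪ d ∪ d, b ∪ d ∪ d ∪ f(b, b, b) ∪ f(d, d, d))
Inside:  f(b ∪ ((d ∪ f(b, d, b)) ∪ (d ∪ b)), f(f(d, d, b), (e ∪ b) ∪ b ∪ d ∪ d, f(b, e ∪ b, b)), f((e ∪ e) ∪ b, b, b) ∪ f(d, b, b))  →  f(b ∪ b ∪ d ∪ d ∪ f(b, d, b), f(f(d, d, b), b ∪ b ∪ d ∪ d, f(b, b, b)), f(b, b, b) ∪ f(d, b, b))
Order the arguments:  b ∪ b ∪ d ∪ f(b ∪ b ∪ d ∪ d ∪ f(b, d, b), f(f(d, d, b), b ∪ b ∪ d ∪ d, f(b, b, b)), f(b, b, b) ∪ f(d, b, b)) ∪ f(f(f(b, b, d), d ∪ d, e), b ∪ b ∪ b ∪ d ∪ d, b) ∪ f(f(f(b, d, b), b ∪ b ∪ d ∪ d, b ∪ b ∪ d), b ∪ b ∪ b ∪ d ∪ d ∪ d ∪ d, b ∪ d ∪ d ∪ f(b, b, b) ∪ f(d, d, d))
Put back:  f(b ∪ b ∪ d ∪ f(b ∪ b ∪ d ∪ d ∪ f(b, d, b), f(f(d, d, b), b ∪ b ∪ d ∪ d, f(b, b, b)), f(b, b, b) ∪ f(d, b, b)) ∪ f(f(f(b, b, d), d ∪ d, e), b ∪ b ∪ b ∪ d ∪ d, b) ∪ f(f(f(b, d, b), b ∪ b ∪ d ∪ d, b ∪ b ∪ d), b ∪ b ∪ b ∪ d ∪ d ∪ d ∪ d, b ∪ d ∪ d ∪ f(b, b, b) ∪ f(d, d, d)), b, b)

Answer: f(b ∪ b ∪ d ∪ f(b ∪ b ∪ d ∪ d ∪ f(b, d, b), f(f(d, d, b), b ∪ b ∪ d ∪ d, f(b, b, b)), f(b, b, b) ∪ f(d, b, b)) ∪ f(f(f(b, b, d), d ∪ d, e), b ∪ b ∪ b ∪ d ∪ d, b) ∪ f(f(f(b, d, b), b ∪ b ∪ d ∪ d, b ∪ b ∪ d), b ∪ b ∪ b ∪ d ∪ d ∪ d ∪ d, b ∪ d ∪ d ∪ f(b, b, b) ∪ f(d, d, d)), b, b)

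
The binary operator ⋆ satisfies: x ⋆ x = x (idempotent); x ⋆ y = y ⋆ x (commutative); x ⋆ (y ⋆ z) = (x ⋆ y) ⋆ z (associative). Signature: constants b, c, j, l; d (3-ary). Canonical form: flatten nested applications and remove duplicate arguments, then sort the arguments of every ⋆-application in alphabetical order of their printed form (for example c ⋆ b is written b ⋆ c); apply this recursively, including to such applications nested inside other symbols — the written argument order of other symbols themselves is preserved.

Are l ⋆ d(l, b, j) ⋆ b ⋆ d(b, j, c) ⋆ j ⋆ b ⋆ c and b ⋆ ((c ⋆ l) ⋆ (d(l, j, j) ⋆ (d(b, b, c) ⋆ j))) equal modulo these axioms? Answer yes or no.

Answer: no — b ⋆ c ⋆ d(b, j, c) ⋆ d(l, b, j) ⋆ j ⋆ l vs b ⋆ c ⋆ d(b, b, c) ⋆ d(l, j, j) ⋆ j ⋆ l

Derivation:
Left:  l ⋆ d(l, b, j) ⋆ b ⋆ d(b, j, c) ⋆ j ⋆ b ⋆ c
  Idempotence:  drop duplicate b
  Sort:  b ⋆ c ⋆ d(b, j, c) ⋆ d(l, b, j) ⋆ j ⋆ l
Right:  b ⋆ ((c ⋆ l) ⋆ (d(l, j, j) ⋆ (d(b, b, c) ⋆ j)))
  Flatten:  b ⋆ c ⋆ l ⋆ d(l, j, j) ⋆ d(b, b, c) ⋆ j
  Sort:  b ⋆ c ⋆ d(b, b, c) ⋆ d(l, j, j) ⋆ j ⋆ l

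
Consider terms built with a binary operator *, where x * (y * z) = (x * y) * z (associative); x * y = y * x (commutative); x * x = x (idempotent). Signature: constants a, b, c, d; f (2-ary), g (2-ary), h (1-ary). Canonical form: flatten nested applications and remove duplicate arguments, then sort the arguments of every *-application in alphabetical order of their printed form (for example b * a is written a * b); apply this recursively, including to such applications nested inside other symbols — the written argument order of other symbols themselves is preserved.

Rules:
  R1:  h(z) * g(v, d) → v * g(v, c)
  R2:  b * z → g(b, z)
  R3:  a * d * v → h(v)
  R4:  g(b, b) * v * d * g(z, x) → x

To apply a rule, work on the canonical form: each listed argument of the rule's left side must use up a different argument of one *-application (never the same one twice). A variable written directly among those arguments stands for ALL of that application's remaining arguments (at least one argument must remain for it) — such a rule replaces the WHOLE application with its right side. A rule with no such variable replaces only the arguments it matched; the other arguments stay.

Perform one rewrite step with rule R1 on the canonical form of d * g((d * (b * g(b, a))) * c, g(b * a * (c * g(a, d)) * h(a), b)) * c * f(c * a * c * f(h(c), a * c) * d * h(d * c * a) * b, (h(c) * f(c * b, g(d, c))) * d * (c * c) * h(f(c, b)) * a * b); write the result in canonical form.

Answer: c * d * f(a * b * c * d * f(h(c), a * c) * h(a * c * d), a * b * c * d * f(b * c, g(d, c)) * h(c) * h(f(c, b))) * g(b * c * d * g(b, a), g(a * b * c * g(a, c), b))

Derivation:
Canonical form:  c * d * f(a * b * c * d * f(h(c), a * c) * h(a * c * d), a * b * c * d * f(b * c, g(d, c)) * h(c) * h(f(c, b))) * g(b * c * d * g(b, a), g(a * b * c * g(a, d) * h(a), b))
Apply R1:  consuming g(a, d), h(a);  v := a, z := a
New term:  c * d * f(a * b * c * d * f(h(c), a * c) * h(a * c * d), a * b * c * d * f(b * c, g(d, c)) * h(c) * h(f(c, b))) * g(b * c * d * g(b, a), g(a * b * c * g(a, c), b))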